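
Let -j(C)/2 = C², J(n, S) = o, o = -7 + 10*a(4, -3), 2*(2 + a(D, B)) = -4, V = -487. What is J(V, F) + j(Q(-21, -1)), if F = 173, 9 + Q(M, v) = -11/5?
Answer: -7447/25 ≈ -297.88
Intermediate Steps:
a(D, B) = -4 (a(D, B) = -2 + (½)*(-4) = -2 - 2 = -4)
o = -47 (o = -7 + 10*(-4) = -7 - 40 = -47)
Q(M, v) = -56/5 (Q(M, v) = -9 - 11/5 = -56/5)
J(n, S) = -47
j(C) = -2*C²
J(V, F) + j(Q(-21, -1)) = -47 - 2*(-56/5)² = -47 - 2*3136/25 = -47 - 6272/25 = -7447/25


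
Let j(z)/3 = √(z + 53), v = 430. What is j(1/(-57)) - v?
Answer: -430 + 2*√43035/19 ≈ -408.16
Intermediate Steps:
j(z) = 3*√(53 + z) (j(z) = 3*√(z + 53) = 3*√(53 + z))
j(1/(-57)) - v = 3*√(53 + 1/(-57)) - 1*430 = 3*√(53 - 1/57) - 430 = 3*√(3020/57) - 430 = 3*(2*√43035/57) - 430 = 2*√43035/19 - 430 = -430 + 2*√43035/19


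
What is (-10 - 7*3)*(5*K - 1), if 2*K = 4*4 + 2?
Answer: -1364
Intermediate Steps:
K = 9 (K = (4*4 + 2)/2 = (16 + 2)/2 = (½)*18 = 9)
(-10 - 7*3)*(5*K - 1) = (-10 - 7*3)*(5*9 - 1) = (-10 - 21)*(45 - 1) = -31*44 = -1364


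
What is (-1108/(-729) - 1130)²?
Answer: 676772766244/531441 ≈ 1.2735e+6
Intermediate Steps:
(-1108/(-729) - 1130)² = (-1108*(-1/729) - 1130)² = (1108/729 - 1130)² = (-822662/729)² = 676772766244/531441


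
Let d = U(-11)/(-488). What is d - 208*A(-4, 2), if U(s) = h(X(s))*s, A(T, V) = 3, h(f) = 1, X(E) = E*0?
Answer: -304501/488 ≈ -623.98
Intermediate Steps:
X(E) = 0
U(s) = s (U(s) = 1*s = s)
d = 11/488 (d = -11/(-488) = -11*(-1/488) = 11/488 ≈ 0.022541)
d - 208*A(-4, 2) = 11/488 - 208*3 = 11/488 - 624 = -304501/488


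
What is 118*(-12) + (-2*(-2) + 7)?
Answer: -1405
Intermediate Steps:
118*(-12) + (-2*(-2) + 7) = -1416 + (4 + 7) = -1416 + 11 = -1405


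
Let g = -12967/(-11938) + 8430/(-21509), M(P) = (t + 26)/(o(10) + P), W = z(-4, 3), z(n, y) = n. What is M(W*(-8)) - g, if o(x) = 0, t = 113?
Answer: 14993505911/4108391072 ≈ 3.6495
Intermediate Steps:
W = -4
M(P) = 139/P (M(P) = (113 + 26)/(0 + P) = 139/P)
g = 178269863/256774442 (g = -12967*(-1/11938) + 8430*(-1/21509) = 12967/11938 - 8430/21509 = 178269863/256774442 ≈ 0.69427)
M(W*(-8)) - g = 139/((-4*(-8))) - 1*178269863/256774442 = 139/32 - 178269863/256774442 = 14993505911/4108391072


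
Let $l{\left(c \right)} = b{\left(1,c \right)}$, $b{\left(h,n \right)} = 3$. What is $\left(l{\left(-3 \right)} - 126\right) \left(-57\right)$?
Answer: $7011$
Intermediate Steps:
$l{\left(c \right)} = 3$
$\left(l{\left(-3 \right)} - 126\right) \left(-57\right) = \left(3 - 126\right) \left(-57\right) = \left(-123\right) \left(-57\right) = 7011$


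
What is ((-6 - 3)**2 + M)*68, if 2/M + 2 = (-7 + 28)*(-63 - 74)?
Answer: 15857396/2879 ≈ 5508.0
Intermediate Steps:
M = -2/2879 (M = 2/(-2 + (-7 + 28)*(-63 - 74)) = 2/(-2 + 21*(-137)) = 2/(-2 - 2877) = 2/(-2879) = 2*(-1/2879) = -2/2879 ≈ -0.00069469)
((-6 - 3)**2 + M)*68 = ((-6 - 3)**2 - 2/2879)*68 = ((-9)**2 - 2/2879)*68 = (81 - 2/2879)*68 = (233197/2879)*68 = 15857396/2879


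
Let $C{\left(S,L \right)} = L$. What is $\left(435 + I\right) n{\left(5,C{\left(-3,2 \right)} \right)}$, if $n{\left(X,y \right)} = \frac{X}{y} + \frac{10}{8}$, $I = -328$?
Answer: $\frac{1605}{4} \approx 401.25$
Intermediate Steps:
$n{\left(X,y \right)} = \frac{5}{4} + \frac{X}{y}$ ($n{\left(X,y \right)} = \frac{X}{y} + 10 \cdot \frac{1}{8} = \frac{X}{y} + \frac{5}{4} = \frac{5}{4} + \frac{X}{y}$)
$\left(435 + I\right) n{\left(5,C{\left(-3,2 \right)} \right)} = \left(435 - 328\right) \left(\frac{5}{4} + \frac{5}{2}\right) = 107 \left(\frac{5}{4} + 5 \cdot \frac{1}{2}\right) = 107 \left(\frac{5}{4} + \frac{5}{2}\right) = 107 \cdot \frac{15}{4} = \frac{1605}{4}$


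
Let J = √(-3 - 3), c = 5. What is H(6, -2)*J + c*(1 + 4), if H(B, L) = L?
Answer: 25 - 2*I*√6 ≈ 25.0 - 4.899*I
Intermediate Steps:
J = I*√6 (J = √(-6) = I*√6 ≈ 2.4495*I)
H(6, -2)*J + c*(1 + 4) = -2*I*√6 + 5*(1 + 4) = -2*I*√6 + 5*5 = -2*I*√6 + 25 = 25 - 2*I*√6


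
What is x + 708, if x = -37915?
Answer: -37207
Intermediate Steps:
x + 708 = -37915 + 708 = -37207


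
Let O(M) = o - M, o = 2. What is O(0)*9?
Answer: 18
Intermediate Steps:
O(M) = 2 - M
O(0)*9 = (2 - 1*0)*9 = (2 + 0)*9 = 2*9 = 18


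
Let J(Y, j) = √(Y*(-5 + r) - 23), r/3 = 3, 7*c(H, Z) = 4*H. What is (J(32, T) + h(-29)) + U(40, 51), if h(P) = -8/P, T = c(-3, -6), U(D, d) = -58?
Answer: -1674/29 + √105 ≈ -47.477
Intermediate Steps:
c(H, Z) = 4*H/7 (c(H, Z) = (4*H)/7 = 4*H/7)
r = 9 (r = 3*3 = 9)
T = -12/7 (T = (4/7)*(-3) = -12/7 ≈ -1.7143)
J(Y, j) = √(-23 + 4*Y) (J(Y, j) = √(Y*(-5 + 9) - 23) = √(Y*4 - 23) = √(4*Y - 23) = √(-23 + 4*Y))
(J(32, T) + h(-29)) + U(40, 51) = (√(-23 + 4*32) - 8/(-29)) - 58 = (√(-23 + 128) - 8*(-1/29)) - 58 = (√105 + 8/29) - 58 = (8/29 + √105) - 58 = -1674/29 + √105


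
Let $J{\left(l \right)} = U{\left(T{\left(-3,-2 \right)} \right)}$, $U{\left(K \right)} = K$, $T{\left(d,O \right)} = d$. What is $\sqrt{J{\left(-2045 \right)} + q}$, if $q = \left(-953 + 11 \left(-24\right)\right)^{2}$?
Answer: $\sqrt{1481086} \approx 1217.0$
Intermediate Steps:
$q = 1481089$ ($q = \left(-953 - 264\right)^{2} = \left(-1217\right)^{2} = 1481089$)
$J{\left(l \right)} = -3$
$\sqrt{J{\left(-2045 \right)} + q} = \sqrt{-3 + 1481089} = \sqrt{1481086}$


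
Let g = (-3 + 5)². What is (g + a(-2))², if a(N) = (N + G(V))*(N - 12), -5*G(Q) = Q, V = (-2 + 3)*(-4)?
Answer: 10816/25 ≈ 432.64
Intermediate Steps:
V = -4 (V = 1*(-4) = -4)
G(Q) = -Q/5
g = 4 (g = 2² = 4)
a(N) = (-12 + N)*(⅘ + N) (a(N) = (N - ⅕*(-4))*(N - 12) = (N + ⅘)*(-12 + N) = (⅘ + N)*(-12 + N) = (-12 + N)*(⅘ + N))
(g + a(-2))² = (4 + (-48/5 + (-2)² - 56/5*(-2)))² = (4 + (-48/5 + 4 + 112/5))² = (4 + 84/5)² = (104/5)² = 10816/25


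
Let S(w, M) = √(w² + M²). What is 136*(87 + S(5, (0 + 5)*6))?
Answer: 11832 + 680*√37 ≈ 15968.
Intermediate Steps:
S(w, M) = √(M² + w²)
136*(87 + S(5, (0 + 5)*6)) = 136*(87 + √(((0 + 5)*6)² + 5²)) = 136*(87 + √((5*6)² + 25)) = 136*(87 + √(30² + 25)) = 136*(87 + √(900 + 25)) = 136*(87 + √925) = 136*(87 + 5*√37) = 11832 + 680*√37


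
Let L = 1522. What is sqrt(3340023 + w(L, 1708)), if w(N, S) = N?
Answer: sqrt(3341545) ≈ 1828.0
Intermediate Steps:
sqrt(3340023 + w(L, 1708)) = sqrt(3340023 + 1522) = sqrt(3341545)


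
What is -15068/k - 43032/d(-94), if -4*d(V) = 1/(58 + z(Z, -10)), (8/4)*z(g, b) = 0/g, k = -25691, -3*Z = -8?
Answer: 256484161052/25691 ≈ 9.9834e+6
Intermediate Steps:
Z = 8/3 (Z = -⅓*(-8) = 8/3 ≈ 2.6667)
z(g, b) = 0 (z(g, b) = (0/g)/2 = (½)*0 = 0)
d(V) = -1/232 (d(V) = -1/(4*(58 + 0)) = -¼/58 = -¼*1/58 = -1/232)
-15068/k - 43032/d(-94) = -15068/(-25691) - 43032/(-1/232) = -15068*(-1/25691) - 43032*(-232) = 15068/25691 + 9983424 = 256484161052/25691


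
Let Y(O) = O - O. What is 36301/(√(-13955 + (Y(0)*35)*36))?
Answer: -36301*I*√13955/13955 ≈ -307.29*I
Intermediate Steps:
Y(O) = 0
36301/(√(-13955 + (Y(0)*35)*36)) = 36301/(√(-13955 + (0*35)*36)) = 36301/(√(-13955 + 0*36)) = 36301/(√(-13955 + 0)) = 36301/(√(-13955)) = 36301/((I*√13955)) = 36301*(-I*√13955/13955) = -36301*I*√13955/13955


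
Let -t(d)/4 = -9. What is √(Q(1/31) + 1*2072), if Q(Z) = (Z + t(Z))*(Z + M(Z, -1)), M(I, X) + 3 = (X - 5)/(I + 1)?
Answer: 3*√2999393/124 ≈ 41.900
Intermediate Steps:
t(d) = 36 (t(d) = -4*(-9) = 36)
M(I, X) = -3 + (-5 + X)/(1 + I) (M(I, X) = -3 + (X - 5)/(I + 1) = -3 + (-5 + X)/(1 + I))
Q(Z) = (36 + Z)*(Z + (-9 - 3*Z)/(1 + Z)) (Q(Z) = (Z + 36)*(Z + (-8 - 1 - 3*Z)/(1 + Z)) = (36 + Z)*(Z + (-9 - 3*Z)/(1 + Z)))
√(Q(1/31) + 1*2072) = √((-324 + (1/31)³ - 81/31 + 34*(1/31)²)/(1 + 1/31) + 1*2072) = √((-324 + (1/31)³ - 81*1/31 + 34*(1/31)²)/(1 + 1/31) + 2072) = √((-324 + 1/29791 - 81/31 + 34*(1/961))/(32/31) + 2072) = √(31*(-324 + 1/29791 - 81/31 + 34/961)/32 + 2072) = √((31/32)*(-9729070/29791) + 2072) = √(-4864535/15376 + 2072) = √(26994537/15376) = 3*√2999393/124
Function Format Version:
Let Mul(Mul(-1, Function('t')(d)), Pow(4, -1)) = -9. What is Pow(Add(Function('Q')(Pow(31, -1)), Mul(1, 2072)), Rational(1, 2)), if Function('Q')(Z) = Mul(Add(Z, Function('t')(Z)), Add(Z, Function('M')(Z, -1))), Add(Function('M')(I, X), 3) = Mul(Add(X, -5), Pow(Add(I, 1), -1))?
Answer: Mul(Rational(3, 124), Pow(2999393, Rational(1, 2))) ≈ 41.900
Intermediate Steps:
Function('t')(d) = 36 (Function('t')(d) = Mul(-4, -9) = 36)
Function('M')(I, X) = Add(-3, Mul(Pow(Add(1, I), -1), Add(-5, X))) (Function('M')(I, X) = Add(-3, Mul(Add(X, -5), Pow(Add(I, 1), -1))) = Add(-3, Mul(Add(-5, X), Pow(Add(1, I), -1))) = Add(-3, Mul(Pow(Add(1, I), -1), Add(-5, X))))
Function('Q')(Z) = Mul(Add(36, Z), Add(Z, Mul(Pow(Add(1, Z), -1), Add(-9, Mul(-3, Z))))) (Function('Q')(Z) = Mul(Add(Z, 36), Add(Z, Mul(Pow(Add(1, Z), -1), Add(-8, -1, Mul(-3, Z))))) = Mul(Add(36, Z), Add(Z, Mul(Pow(Add(1, Z), -1), Add(-9, Mul(-3, Z))))))
Pow(Add(Function('Q')(Pow(31, -1)), Mul(1, 2072)), Rational(1, 2)) = Pow(Add(Mul(Pow(Add(1, Pow(31, -1)), -1), Add(-324, Pow(Pow(31, -1), 3), Mul(-81, Pow(31, -1)), Mul(34, Pow(Pow(31, -1), 2)))), Mul(1, 2072)), Rational(1, 2)) = Pow(Add(Mul(Pow(Add(1, Rational(1, 31)), -1), Add(-324, Pow(Rational(1, 31), 3), Mul(-81, Rational(1, 31)), Mul(34, Pow(Rational(1, 31), 2)))), 2072), Rational(1, 2)) = Pow(Add(Mul(Pow(Rational(32, 31), -1), Add(-324, Rational(1, 29791), Rational(-81, 31), Mul(34, Rational(1, 961)))), 2072), Rational(1, 2)) = Pow(Add(Mul(Rational(31, 32), Add(-324, Rational(1, 29791), Rational(-81, 31), Rational(34, 961))), 2072), Rational(1, 2)) = Pow(Add(Mul(Rational(31, 32), Rational(-9729070, 29791)), 2072), Rational(1, 2)) = Pow(Add(Rational(-4864535, 15376), 2072), Rational(1, 2)) = Pow(Rational(26994537, 15376), Rational(1, 2)) = Mul(Rational(3, 124), Pow(2999393, Rational(1, 2)))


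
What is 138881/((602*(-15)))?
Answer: -138881/9030 ≈ -15.380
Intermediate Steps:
138881/((602*(-15))) = 138881/(-9030) = 138881*(-1/9030) = -138881/9030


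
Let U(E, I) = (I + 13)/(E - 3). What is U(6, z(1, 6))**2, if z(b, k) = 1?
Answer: 196/9 ≈ 21.778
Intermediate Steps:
U(E, I) = (13 + I)/(-3 + E)
U(6, z(1, 6))**2 = ((13 + 1)/(-3 + 6))**2 = (14/3)**2 = 196/9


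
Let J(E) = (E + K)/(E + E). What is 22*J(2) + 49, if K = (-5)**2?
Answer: 395/2 ≈ 197.50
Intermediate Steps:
K = 25
J(E) = (25 + E)/(2*E) (J(E) = (E + 25)/(E + E) = (25 + E)/((2*E)) = (25 + E)*(1/(2*E)) = (25 + E)/(2*E))
22*J(2) + 49 = 22*((1/2)*(25 + 2)/2) + 49 = 22*((1/2)*(1/2)*27) + 49 = 22*(27/4) + 49 = 297/2 + 49 = 395/2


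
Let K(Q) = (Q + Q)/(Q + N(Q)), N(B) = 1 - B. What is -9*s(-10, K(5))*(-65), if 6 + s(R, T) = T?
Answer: 2340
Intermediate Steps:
K(Q) = 2*Q (K(Q) = (Q + Q)/(Q + (1 - Q)) = (2*Q)/1 = (2*Q)*1 = 2*Q)
s(R, T) = -6 + T
-9*s(-10, K(5))*(-65) = -9*(-6 + 2*5)*(-65) = -9*(-6 + 10)*(-65) = -9*4*(-65) = -36*(-65) = 2340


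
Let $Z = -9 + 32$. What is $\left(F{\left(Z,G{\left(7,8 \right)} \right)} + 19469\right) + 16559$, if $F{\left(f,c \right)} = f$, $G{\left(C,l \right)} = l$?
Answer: $36051$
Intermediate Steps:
$Z = 23$
$\left(F{\left(Z,G{\left(7,8 \right)} \right)} + 19469\right) + 16559 = \left(23 + 19469\right) + 16559 = 19492 + 16559 = 36051$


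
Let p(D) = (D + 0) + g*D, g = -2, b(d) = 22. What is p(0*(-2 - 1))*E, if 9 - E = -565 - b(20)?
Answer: 0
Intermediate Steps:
E = 596 (E = 9 - (-565 - 1*22) = 9 - (-565 - 22) = 9 - 1*(-587) = 9 + 587 = 596)
p(D) = -D (p(D) = (D + 0) - 2*D = D - 2*D = -D)
p(0*(-2 - 1))*E = -0*(-2 - 1)*596 = -0*(-3)*596 = -1*0*596 = 0*596 = 0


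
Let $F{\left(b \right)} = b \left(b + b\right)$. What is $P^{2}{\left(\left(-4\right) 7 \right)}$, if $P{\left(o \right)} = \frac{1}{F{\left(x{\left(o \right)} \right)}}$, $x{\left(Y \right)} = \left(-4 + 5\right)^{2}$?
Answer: $\frac{1}{4} \approx 0.25$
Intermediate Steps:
$x{\left(Y \right)} = 1$ ($x{\left(Y \right)} = 1^{2} = 1$)
$F{\left(b \right)} = 2 b^{2}$ ($F{\left(b \right)} = b 2 b = 2 b^{2}$)
$P{\left(o \right)} = \frac{1}{2}$ ($P{\left(o \right)} = \frac{1}{2 \cdot 1^{2}} = \frac{1}{2 \cdot 1} = \frac{1}{2}$)
$P^{2}{\left(\left(-4\right) 7 \right)} = \left(\frac{1}{2}\right)^{2} = \frac{1}{4}$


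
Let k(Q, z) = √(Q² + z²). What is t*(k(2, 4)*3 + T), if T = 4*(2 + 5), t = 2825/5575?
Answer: 3164/223 + 678*√5/223 ≈ 20.987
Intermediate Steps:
t = 113/223 (t = 2825*(1/5575) = 113/223 ≈ 0.50673)
T = 28 (T = 4*7 = 28)
t*(k(2, 4)*3 + T) = 113*(√(2² + 4²)*3 + 28)/223 = 113*(√(4 + 16)*3 + 28)/223 = 113*(√20*3 + 28)/223 = 113*((2*√5)*3 + 28)/223 = 113*(6*√5 + 28)/223 = 113*(28 + 6*√5)/223 = 3164/223 + 678*√5/223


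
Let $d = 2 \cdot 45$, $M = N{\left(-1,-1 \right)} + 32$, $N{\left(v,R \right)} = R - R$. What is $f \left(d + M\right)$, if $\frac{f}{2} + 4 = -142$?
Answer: $-35624$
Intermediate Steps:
$N{\left(v,R \right)} = 0$
$f = -292$ ($f = -8 + 2 \left(-142\right) = -8 - 284 = -292$)
$M = 32$ ($M = 0 + 32 = 32$)
$d = 90$
$f \left(d + M\right) = - 292 \left(90 + 32\right) = \left(-292\right) 122 = -35624$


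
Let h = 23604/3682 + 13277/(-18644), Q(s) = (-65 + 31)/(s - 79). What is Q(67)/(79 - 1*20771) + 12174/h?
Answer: 7411085650169795/3469046865816 ≈ 2136.3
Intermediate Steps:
Q(s) = -34/(-79 + s)
h = 27941933/4903372 (h = 23604*(1/3682) + 13277*(-1/18644) = 1686/263 - 13277/18644 = 27941933/4903372 ≈ 5.6985)
Q(67)/(79 - 1*20771) + 12174/h = (-34/(-79 + 67))/(79 - 1*20771) + 12174/(27941933/4903372) = (-34/(-12))/(79 - 20771) + 12174*(4903372/27941933) = -34*(-1/12)/(-20692) + 59693650728/27941933 = (17/6)*(-1/20692) + 59693650728/27941933 = -17/124152 + 59693650728/27941933 = 7411085650169795/3469046865816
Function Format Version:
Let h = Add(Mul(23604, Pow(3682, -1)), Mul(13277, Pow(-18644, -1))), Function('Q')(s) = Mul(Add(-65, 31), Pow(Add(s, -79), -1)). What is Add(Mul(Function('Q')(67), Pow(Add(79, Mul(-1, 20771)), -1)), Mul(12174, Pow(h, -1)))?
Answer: Rational(7411085650169795, 3469046865816) ≈ 2136.3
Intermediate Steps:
Function('Q')(s) = Mul(-34, Pow(Add(-79, s), -1))
h = Rational(27941933, 4903372) (h = Add(Mul(23604, Rational(1, 3682)), Mul(13277, Rational(-1, 18644))) = Add(Rational(1686, 263), Rational(-13277, 18644)) = Rational(27941933, 4903372) ≈ 5.6985)
Add(Mul(Function('Q')(67), Pow(Add(79, Mul(-1, 20771)), -1)), Mul(12174, Pow(h, -1))) = Add(Mul(Mul(-34, Pow(Add(-79, 67), -1)), Pow(Add(79, Mul(-1, 20771)), -1)), Mul(12174, Pow(Rational(27941933, 4903372), -1))) = Add(Mul(Mul(-34, Pow(-12, -1)), Pow(Add(79, -20771), -1)), Mul(12174, Rational(4903372, 27941933))) = Add(Mul(Mul(-34, Rational(-1, 12)), Pow(-20692, -1)), Rational(59693650728, 27941933)) = Add(Mul(Rational(17, 6), Rational(-1, 20692)), Rational(59693650728, 27941933)) = Add(Rational(-17, 124152), Rational(59693650728, 27941933)) = Rational(7411085650169795, 3469046865816)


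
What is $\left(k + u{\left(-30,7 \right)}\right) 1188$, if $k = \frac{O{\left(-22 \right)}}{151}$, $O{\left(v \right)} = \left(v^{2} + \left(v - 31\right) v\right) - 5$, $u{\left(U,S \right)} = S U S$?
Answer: $- \frac{261746100}{151} \approx -1.7334 \cdot 10^{6}$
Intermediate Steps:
$u{\left(U,S \right)} = U S^{2}$
$O{\left(v \right)} = -5 + v^{2} + v \left(-31 + v\right)$ ($O{\left(v \right)} = \left(v^{2} + \left(-31 + v\right) v\right) - 5 = \left(v^{2} + v \left(-31 + v\right)\right) - 5 = -5 + v^{2} + v \left(-31 + v\right)$)
$k = \frac{1645}{151}$ ($k = \frac{-5 - -682 + 2 \left(-22\right)^{2}}{151} = \left(-5 + 682 + 2 \cdot 484\right) \frac{1}{151} = \left(-5 + 682 + 968\right) \frac{1}{151} = 1645 \cdot \frac{1}{151} = \frac{1645}{151} \approx 10.894$)
$\left(k + u{\left(-30,7 \right)}\right) 1188 = \left(\frac{1645}{151} - 30 \cdot 7^{2}\right) 1188 = \left(\frac{1645}{151} - 1470\right) 1188 = \left(- \frac{220325}{151}\right) 1188 = - \frac{261746100}{151}$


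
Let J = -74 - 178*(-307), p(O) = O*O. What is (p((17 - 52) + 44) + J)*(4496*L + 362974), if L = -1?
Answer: 19591898134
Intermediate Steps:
p(O) = O²
J = 54572 (J = -74 + 54646 = 54572)
(p((17 - 52) + 44) + J)*(4496*L + 362974) = (((17 - 52) + 44)² + 54572)*(4496*(-1) + 362974) = ((-35 + 44)² + 54572)*(-4496 + 362974) = (9² + 54572)*358478 = (81 + 54572)*358478 = 54653*358478 = 19591898134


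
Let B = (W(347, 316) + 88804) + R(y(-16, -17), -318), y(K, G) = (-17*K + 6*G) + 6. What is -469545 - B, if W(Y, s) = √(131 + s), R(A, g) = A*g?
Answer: -502381 - √447 ≈ -5.0240e+5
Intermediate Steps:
y(K, G) = 6 - 17*K + 6*G
B = 32836 + √447 (B = (√(131 + 316) + 88804) + (6 - 17*(-16) + 6*(-17))*(-318) = (√447 + 88804) + (6 + 272 - 102)*(-318) = (88804 + √447) + 176*(-318) = (88804 + √447) - 55968 = 32836 + √447 ≈ 32857.)
-469545 - B = -469545 - (32836 + √447) = -469545 + (-32836 - √447) = -502381 - √447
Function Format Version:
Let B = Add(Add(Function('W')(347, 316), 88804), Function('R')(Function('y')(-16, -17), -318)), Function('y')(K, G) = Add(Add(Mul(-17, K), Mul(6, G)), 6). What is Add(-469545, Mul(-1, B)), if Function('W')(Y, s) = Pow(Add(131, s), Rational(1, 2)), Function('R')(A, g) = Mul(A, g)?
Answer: Add(-502381, Mul(-1, Pow(447, Rational(1, 2)))) ≈ -5.0240e+5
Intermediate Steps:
Function('y')(K, G) = Add(6, Mul(-17, K), Mul(6, G))
B = Add(32836, Pow(447, Rational(1, 2))) (B = Add(Add(Pow(Add(131, 316), Rational(1, 2)), 88804), Mul(Add(6, Mul(-17, -16), Mul(6, -17)), -318)) = Add(Add(Pow(447, Rational(1, 2)), 88804), Mul(Add(6, 272, -102), -318)) = Add(Add(88804, Pow(447, Rational(1, 2))), Mul(176, -318)) = Add(Add(88804, Pow(447, Rational(1, 2))), -55968) = Add(32836, Pow(447, Rational(1, 2))) ≈ 32857.)
Add(-469545, Mul(-1, B)) = Add(-469545, Mul(-1, Add(32836, Pow(447, Rational(1, 2))))) = Add(-469545, Add(-32836, Mul(-1, Pow(447, Rational(1, 2))))) = Add(-502381, Mul(-1, Pow(447, Rational(1, 2))))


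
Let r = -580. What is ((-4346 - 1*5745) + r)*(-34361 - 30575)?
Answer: 692932056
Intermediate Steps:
((-4346 - 1*5745) + r)*(-34361 - 30575) = ((-4346 - 1*5745) - 580)*(-34361 - 30575) = ((-4346 - 5745) - 580)*(-64936) = (-10091 - 580)*(-64936) = -10671*(-64936) = 692932056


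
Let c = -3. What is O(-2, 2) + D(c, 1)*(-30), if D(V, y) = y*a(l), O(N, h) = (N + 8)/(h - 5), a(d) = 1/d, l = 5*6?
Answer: -3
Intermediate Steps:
l = 30
O(N, h) = (8 + N)/(-5 + h)
D(V, y) = y/30
O(-2, 2) + D(c, 1)*(-30) = (8 - 2)/(-5 + 2) + ((1/30)*1)*(-30) = 6/(-3) + (1/30)*(-30) = -⅓*6 - 1 = -2 - 1 = -3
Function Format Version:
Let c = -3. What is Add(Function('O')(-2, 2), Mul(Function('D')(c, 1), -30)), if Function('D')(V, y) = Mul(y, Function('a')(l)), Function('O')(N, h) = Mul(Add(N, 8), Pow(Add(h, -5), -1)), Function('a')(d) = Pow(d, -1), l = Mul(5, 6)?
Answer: -3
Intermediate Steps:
l = 30
Function('O')(N, h) = Mul(Pow(Add(-5, h), -1), Add(8, N)) (Function('O')(N, h) = Mul(Add(8, N), Pow(Add(-5, h), -1)) = Mul(Pow(Add(-5, h), -1), Add(8, N)))
Function('D')(V, y) = Mul(Rational(1, 30), y) (Function('D')(V, y) = Mul(y, Pow(30, -1)) = Mul(y, Rational(1, 30)) = Mul(Rational(1, 30), y))
Add(Function('O')(-2, 2), Mul(Function('D')(c, 1), -30)) = Add(Mul(Pow(Add(-5, 2), -1), Add(8, -2)), Mul(Mul(Rational(1, 30), 1), -30)) = Add(Mul(Pow(-3, -1), 6), Mul(Rational(1, 30), -30)) = Add(Mul(Rational(-1, 3), 6), -1) = Add(-2, -1) = -3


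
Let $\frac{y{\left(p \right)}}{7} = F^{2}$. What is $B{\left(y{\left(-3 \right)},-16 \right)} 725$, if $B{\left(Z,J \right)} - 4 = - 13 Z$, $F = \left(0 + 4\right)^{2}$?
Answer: $-16886700$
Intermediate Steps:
$F = 16$ ($F = 4^{2} = 16$)
$y{\left(p \right)} = 1792$ ($y{\left(p \right)} = 7 \cdot 16^{2} = 7 \cdot 256 = 1792$)
$B{\left(Z,J \right)} = 4 - 13 Z$
$B{\left(y{\left(-3 \right)},-16 \right)} 725 = \left(4 - 23296\right) 725 = \left(-23292\right) 725 = -16886700$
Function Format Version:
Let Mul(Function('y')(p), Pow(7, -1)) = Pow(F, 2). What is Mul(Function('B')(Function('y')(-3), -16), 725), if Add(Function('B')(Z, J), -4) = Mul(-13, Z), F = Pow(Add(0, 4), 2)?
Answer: -16886700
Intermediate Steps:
F = 16 (F = Pow(4, 2) = 16)
Function('y')(p) = 1792 (Function('y')(p) = Mul(7, Pow(16, 2)) = Mul(7, 256) = 1792)
Function('B')(Z, J) = Add(4, Mul(-13, Z))
Mul(Function('B')(Function('y')(-3), -16), 725) = Mul(Add(4, Mul(-13, 1792)), 725) = Mul(Add(4, -23296), 725) = Mul(-23292, 725) = -16886700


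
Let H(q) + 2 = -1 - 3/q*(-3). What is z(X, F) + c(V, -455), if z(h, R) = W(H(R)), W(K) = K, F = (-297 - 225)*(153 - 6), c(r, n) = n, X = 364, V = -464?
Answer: -3904909/8526 ≈ -458.00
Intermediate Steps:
F = -76734 (F = -522*147 = -76734)
H(q) = -3 + 9/q (H(q) = -2 + (-1 - 3/q*(-3)) = -2 + (-1 + 9/q) = -3 + 9/q)
z(h, R) = -3 + 9/R
z(X, F) + c(V, -455) = (-3 + 9/(-76734)) - 455 = (-3 + 9*(-1/76734)) - 455 = (-3 - 1/8526) - 455 = -25579/8526 - 455 = -3904909/8526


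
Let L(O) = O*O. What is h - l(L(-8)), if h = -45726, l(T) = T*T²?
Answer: -307870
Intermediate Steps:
L(O) = O²
l(T) = T³
h - l(L(-8)) = -45726 - ((-8)²)³ = -45726 - 1*64³ = -45726 - 1*262144 = -45726 - 262144 = -307870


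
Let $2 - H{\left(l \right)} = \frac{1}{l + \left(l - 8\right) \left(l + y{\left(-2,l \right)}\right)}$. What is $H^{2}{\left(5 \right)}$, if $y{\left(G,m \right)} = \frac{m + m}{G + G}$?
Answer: $\frac{144}{25} \approx 5.76$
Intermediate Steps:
$y{\left(G,m \right)} = \frac{m}{G}$ ($y{\left(G,m \right)} = \frac{2 m}{2 G} = 2 m \frac{1}{2 G} = \frac{m}{G}$)
$H{\left(l \right)} = 2 - \frac{1}{l + \frac{l \left(-8 + l\right)}{2}}$ ($H{\left(l \right)} = 2 - \frac{1}{l + \left(l - 8\right) \left(l + \frac{l}{-2}\right)} = 2 - \frac{1}{l + \left(-8 + l\right) \left(l + l \left(- \frac{1}{2}\right)\right)} = 2 - \frac{1}{l + \left(-8 + l\right) \left(l - \frac{l}{2}\right)} = 2 - \frac{1}{l + \left(-8 + l\right) \frac{l}{2}} = 2 - \frac{1}{l + \frac{l \left(-8 + l\right)}{2}}$)
$H^{2}{\left(5 \right)} = \left(\frac{2 \left(-1 + 5^{2} - 30\right)}{5 \left(-6 + 5\right)}\right)^{2} = \left(2 \cdot \frac{1}{5} \frac{1}{-1} \left(-1 + 25 - 30\right)\right)^{2} = \left(2 \cdot \frac{1}{5} \left(-1\right) \left(-6\right)\right)^{2} = \left(\frac{12}{5}\right)^{2} = \frac{144}{25}$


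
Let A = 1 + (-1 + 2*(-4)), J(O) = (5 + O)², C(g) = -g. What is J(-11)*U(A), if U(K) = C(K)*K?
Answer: -2304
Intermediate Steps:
A = -8 (A = 1 + (-1 - 8) = 1 - 9 = -8)
U(K) = -K² (U(K) = (-K)*K = -K²)
J(-11)*U(A) = (5 - 11)²*(-1*(-8)²) = (-6)²*(-1*64) = 36*(-64) = -2304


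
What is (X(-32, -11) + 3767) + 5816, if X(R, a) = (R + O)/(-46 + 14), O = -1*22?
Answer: 153355/16 ≈ 9584.7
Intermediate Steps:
O = -22
X(R, a) = 11/16 - R/32 (X(R, a) = (R - 22)/(-46 + 14) = (-22 + R)/(-32) = (-22 + R)*(-1/32) = 11/16 - R/32)
(X(-32, -11) + 3767) + 5816 = ((11/16 - 1/32*(-32)) + 3767) + 5816 = ((11/16 + 1) + 3767) + 5816 = (27/16 + 3767) + 5816 = 60299/16 + 5816 = 153355/16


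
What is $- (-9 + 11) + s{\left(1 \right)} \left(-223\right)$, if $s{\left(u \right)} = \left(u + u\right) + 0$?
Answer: $-448$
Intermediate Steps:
$s{\left(u \right)} = 2 u$ ($s{\left(u \right)} = 2 u + 0 = 2 u$)
$- (-9 + 11) + s{\left(1 \right)} \left(-223\right) = - (-9 + 11) + 2 \cdot 1 \left(-223\right) = \left(-1\right) 2 + 2 \left(-223\right) = -2 - 446 = -448$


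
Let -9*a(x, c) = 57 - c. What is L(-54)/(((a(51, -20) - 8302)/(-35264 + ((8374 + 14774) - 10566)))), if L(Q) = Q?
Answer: -11023452/74795 ≈ -147.38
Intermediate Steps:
a(x, c) = -19/3 + c/9 (a(x, c) = -(57 - c)/9 = -19/3 + c/9)
L(-54)/(((a(51, -20) - 8302)/(-35264 + ((8374 + 14774) - 10566)))) = -54*(-35264 + ((8374 + 14774) - 10566))/((-19/3 + (1/9)*(-20)) - 8302) = -54*(-35264 + (23148 - 10566))/((-19/3 - 20/9) - 8302) = -54*(-35264 + 12582)/(-77/9 - 8302) = -54/((-74795/9/(-22682))) = -54/((-74795/9*(-1/22682))) = -54/74795/204138 = -54*204138/74795 = -11023452/74795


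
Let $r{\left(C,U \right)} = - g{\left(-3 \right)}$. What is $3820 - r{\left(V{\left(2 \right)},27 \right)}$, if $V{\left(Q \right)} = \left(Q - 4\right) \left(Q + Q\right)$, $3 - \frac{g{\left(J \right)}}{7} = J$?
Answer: $3862$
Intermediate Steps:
$g{\left(J \right)} = 21 - 7 J$
$V{\left(Q \right)} = 2 Q \left(-4 + Q\right)$ ($V{\left(Q \right)} = \left(-4 + Q\right) 2 Q = 2 Q \left(-4 + Q\right)$)
$r{\left(C,U \right)} = -42$ ($r{\left(C,U \right)} = - (21 - -21) = - (21 + 21) = \left(-1\right) 42 = -42$)
$3820 - r{\left(V{\left(2 \right)},27 \right)} = 3820 - -42 = 3820 + 42 = 3862$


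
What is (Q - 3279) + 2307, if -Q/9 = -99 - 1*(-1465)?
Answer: -13266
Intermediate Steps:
Q = -12294 (Q = -9*(-99 - 1*(-1465)) = -9*(-99 + 1465) = -9*1366 = -12294)
(Q - 3279) + 2307 = (-12294 - 3279) + 2307 = -15573 + 2307 = -13266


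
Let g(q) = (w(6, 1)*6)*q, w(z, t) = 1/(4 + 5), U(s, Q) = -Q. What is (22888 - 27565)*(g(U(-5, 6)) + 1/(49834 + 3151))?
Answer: 991238703/52985 ≈ 18708.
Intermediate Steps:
w(z, t) = ⅑ (w(z, t) = 1/9 = ⅑)
g(q) = 2*q/3 (g(q) = ((⅑)*6)*q = 2*q/3)
(22888 - 27565)*(g(U(-5, 6)) + 1/(49834 + 3151)) = (22888 - 27565)*(2*(-1*6)/3 + 1/(49834 + 3151)) = -4677*((⅔)*(-6) + 1/52985) = -4677*(-4 + 1/52985) = -4677*(-211939/52985) = 991238703/52985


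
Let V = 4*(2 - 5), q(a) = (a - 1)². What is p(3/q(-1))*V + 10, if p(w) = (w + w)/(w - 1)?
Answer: 82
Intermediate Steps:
q(a) = (-1 + a)²
p(w) = 2*w/(-1 + w) (p(w) = (2*w)/(-1 + w) = 2*w/(-1 + w))
V = -12 (V = 4*(-3) = -12)
p(3/q(-1))*V + 10 = (2*(3/((-1 - 1)²))/(-1 + 3/((-1 - 1)²)))*(-12) + 10 = (2*(3/((-2)²))/(-1 + 3/((-2)²)))*(-12) + 10 = (2*(3/4)/(-1 + 3/4))*(-12) + 10 = (2*(3*(¼))/(-1 + 3*(¼)))*(-12) + 10 = (2*(¾)/(-1 + ¾))*(-12) + 10 = (2*(¾)/(-¼))*(-12) + 10 = (2*(¾)*(-4))*(-12) + 10 = -6*(-12) + 10 = 72 + 10 = 82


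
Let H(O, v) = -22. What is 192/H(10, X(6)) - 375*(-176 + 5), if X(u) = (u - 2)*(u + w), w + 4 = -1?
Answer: 705279/11 ≈ 64116.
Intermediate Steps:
w = -5 (w = -4 - 1 = -5)
X(u) = (-5 + u)*(-2 + u) (X(u) = (u - 2)*(u - 5) = (-2 + u)*(-5 + u) = (-5 + u)*(-2 + u))
192/H(10, X(6)) - 375*(-176 + 5) = 192/(-22) - 375*(-176 + 5) = 192*(-1/22) - 375*(-171) = -96/11 + 64125 = 705279/11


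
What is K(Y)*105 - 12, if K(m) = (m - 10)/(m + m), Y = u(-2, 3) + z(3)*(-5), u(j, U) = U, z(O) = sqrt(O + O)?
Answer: 4857/94 + 875*sqrt(6)/47 ≈ 97.272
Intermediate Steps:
z(O) = sqrt(2)*sqrt(O) (z(O) = sqrt(2*O) = sqrt(2)*sqrt(O))
Y = 3 - 5*sqrt(6) (Y = 3 + (sqrt(2)*sqrt(3))*(-5) = 3 + sqrt(6)*(-5) = 3 - 5*sqrt(6) ≈ -9.2475)
K(m) = (-10 + m)/(2*m) (K(m) = (-10 + m)/((2*m)) = (-10 + m)*(1/(2*m)) = (-10 + m)/(2*m))
K(Y)*105 - 12 = ((-10 + (3 - 5*sqrt(6)))/(2*(3 - 5*sqrt(6))))*105 - 12 = ((-7 - 5*sqrt(6))/(2*(3 - 5*sqrt(6))))*105 - 12 = 105*(-7 - 5*sqrt(6))/(2*(3 - 5*sqrt(6))) - 12 = -12 + 105*(-7 - 5*sqrt(6))/(2*(3 - 5*sqrt(6)))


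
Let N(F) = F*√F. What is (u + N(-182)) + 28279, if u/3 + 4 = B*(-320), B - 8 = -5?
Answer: 25387 - 182*I*√182 ≈ 25387.0 - 2455.3*I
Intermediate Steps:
B = 3 (B = 8 - 5 = 3)
N(F) = F^(3/2)
u = -2892 (u = -12 + 3*(3*(-320)) = -12 + 3*(-960) = -12 - 2880 = -2892)
(u + N(-182)) + 28279 = (-2892 + (-182)^(3/2)) + 28279 = (-2892 - 182*I*√182) + 28279 = 25387 - 182*I*√182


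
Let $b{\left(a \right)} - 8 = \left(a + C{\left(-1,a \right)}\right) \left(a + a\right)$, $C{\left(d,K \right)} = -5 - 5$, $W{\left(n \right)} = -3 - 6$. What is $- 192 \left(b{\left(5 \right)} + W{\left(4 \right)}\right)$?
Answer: $9792$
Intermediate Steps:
$W{\left(n \right)} = -9$ ($W{\left(n \right)} = -3 - 6 = -9$)
$C{\left(d,K \right)} = -10$
$b{\left(a \right)} = 8 + 2 a \left(-10 + a\right)$ ($b{\left(a \right)} = 8 + \left(a - 10\right) \left(a + a\right) = 8 + \left(-10 + a\right) 2 a = 8 + 2 a \left(-10 + a\right)$)
$- 192 \left(b{\left(5 \right)} + W{\left(4 \right)}\right) = - 192 \left(\left(8 - 100 + 2 \cdot 5^{2}\right) - 9\right) = - 192 \left(\left(8 - 100 + 2 \cdot 25\right) - 9\right) = - 192 \left(\left(8 - 100 + 50\right) - 9\right) = - 192 \left(-42 - 9\right) = \left(-192\right) \left(-51\right) = 9792$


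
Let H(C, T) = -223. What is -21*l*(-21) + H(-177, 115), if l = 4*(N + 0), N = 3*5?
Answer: 26237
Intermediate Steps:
N = 15
l = 60 (l = 4*(15 + 0) = 4*15 = 60)
-21*l*(-21) + H(-177, 115) = -21*60*(-21) - 223 = -1260*(-21) - 223 = 26460 - 223 = 26237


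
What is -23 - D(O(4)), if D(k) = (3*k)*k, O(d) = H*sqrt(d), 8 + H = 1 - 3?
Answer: -1223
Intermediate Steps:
H = -10 (H = -8 + (1 - 3) = -8 - 2 = -10)
O(d) = -10*sqrt(d)
D(k) = 3*k**2
-23 - D(O(4)) = -23 - 3*(-10*sqrt(4))**2 = -23 - 3*(-10*2)**2 = -23 - 3*(-20)**2 = -23 - 3*400 = -23 - 1*1200 = -23 - 1200 = -1223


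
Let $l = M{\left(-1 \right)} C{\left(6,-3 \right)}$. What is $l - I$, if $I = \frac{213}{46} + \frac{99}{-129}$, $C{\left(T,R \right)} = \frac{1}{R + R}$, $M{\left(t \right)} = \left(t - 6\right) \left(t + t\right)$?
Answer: $- \frac{36769}{5934} \approx -6.1963$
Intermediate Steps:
$M{\left(t \right)} = 2 t \left(-6 + t\right)$ ($M{\left(t \right)} = \left(-6 + t\right) 2 t = 2 t \left(-6 + t\right)$)
$C{\left(T,R \right)} = \frac{1}{2 R}$
$l = - \frac{7}{3}$ ($l = 2 \left(-1\right) \left(-6 - 1\right) \frac{1}{2 \left(-3\right)} = 2 \left(-1\right) \left(-7\right) \frac{1}{2} \left(- \frac{1}{3}\right) = 14 \left(- \frac{1}{6}\right) = - \frac{7}{3} \approx -2.3333$)
$I = \frac{7641}{1978}$ ($I = 213 \cdot \frac{1}{46} + 99 \left(- \frac{1}{129}\right) = \frac{213}{46} - \frac{33}{43} = \frac{7641}{1978} \approx 3.863$)
$l - I = - \frac{7}{3} - \frac{7641}{1978} = - \frac{36769}{5934}$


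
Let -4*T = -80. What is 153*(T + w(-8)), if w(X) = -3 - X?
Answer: 3825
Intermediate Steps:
T = 20 (T = -1/4*(-80) = 20)
153*(T + w(-8)) = 153*(20 + (-3 - 1*(-8))) = 153*(20 + (-3 + 8)) = 153*(20 + 5) = 153*25 = 3825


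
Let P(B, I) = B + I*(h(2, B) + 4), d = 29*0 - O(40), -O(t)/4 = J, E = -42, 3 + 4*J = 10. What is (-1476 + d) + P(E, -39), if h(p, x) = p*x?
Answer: 1609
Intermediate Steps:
J = 7/4 (J = -¾ + (¼)*10 = -¾ + 5/2 = 7/4 ≈ 1.7500)
O(t) = -7 (O(t) = -4*7/4 = -7)
d = 7 (d = 29*0 - 1*(-7) = 0 + 7 = 7)
P(B, I) = B + I*(4 + 2*B) (P(B, I) = B + I*(2*B + 4) = B + I*(4 + 2*B))
(-1476 + d) + P(E, -39) = (-1476 + 7) + (-42 + 4*(-39) + 2*(-42)*(-39)) = -1469 + (-42 - 156 + 3276) = -1469 + 3078 = 1609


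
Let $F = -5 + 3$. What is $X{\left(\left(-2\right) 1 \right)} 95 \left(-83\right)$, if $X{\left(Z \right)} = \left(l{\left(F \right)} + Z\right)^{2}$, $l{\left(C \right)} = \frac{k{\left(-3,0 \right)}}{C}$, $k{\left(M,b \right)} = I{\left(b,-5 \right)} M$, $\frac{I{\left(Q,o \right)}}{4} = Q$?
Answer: $-31540$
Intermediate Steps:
$I{\left(Q,o \right)} = 4 Q$
$k{\left(M,b \right)} = 4 M b$ ($k{\left(M,b \right)} = 4 b M = 4 M b$)
$F = -2$
$l{\left(C \right)} = 0$ ($l{\left(C \right)} = \frac{4 \left(-3\right) 0}{C} = \frac{0}{C} = 0$)
$X{\left(Z \right)} = Z^{2}$ ($X{\left(Z \right)} = \left(0 + Z\right)^{2} = Z^{2}$)
$X{\left(\left(-2\right) 1 \right)} 95 \left(-83\right) = \left(\left(-2\right) 1\right)^{2} \cdot 95 \left(-83\right) = \left(-2\right)^{2} \cdot 95 \left(-83\right) = 4 \cdot 95 \left(-83\right) = 380 \left(-83\right) = -31540$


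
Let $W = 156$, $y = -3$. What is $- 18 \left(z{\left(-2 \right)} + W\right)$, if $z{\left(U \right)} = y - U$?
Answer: $-2790$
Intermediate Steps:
$z{\left(U \right)} = -3 - U$
$- 18 \left(z{\left(-2 \right)} + W\right) = - 18 \left(\left(-3 - -2\right) + 156\right) = - 18 \left(\left(-3 + 2\right) + 156\right) = - 18 \left(-1 + 156\right) = \left(-18\right) 155 = -2790$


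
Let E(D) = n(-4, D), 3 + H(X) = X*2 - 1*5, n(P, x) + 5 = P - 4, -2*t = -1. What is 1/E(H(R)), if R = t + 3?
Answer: -1/13 ≈ -0.076923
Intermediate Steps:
t = ½ (t = -½*(-1) = ½ ≈ 0.50000)
n(P, x) = -9 + P (n(P, x) = -5 + (P - 4) = -5 + (-4 + P) = -9 + P)
R = 7/2 (R = ½ + 3 = 7/2 ≈ 3.5000)
H(X) = -8 + 2*X (H(X) = -3 + (X*2 - 1*5) = -3 + (2*X - 5) = -3 + (-5 + 2*X) = -8 + 2*X)
E(D) = -13 (E(D) = -9 - 4 = -13)
1/E(H(R)) = 1/(-13) = -1/13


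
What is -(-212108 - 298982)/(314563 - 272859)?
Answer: 255545/20852 ≈ 12.255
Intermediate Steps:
-(-212108 - 298982)/(314563 - 272859) = -(-511090)/41704 = -1*(-255545/20852) = 255545/20852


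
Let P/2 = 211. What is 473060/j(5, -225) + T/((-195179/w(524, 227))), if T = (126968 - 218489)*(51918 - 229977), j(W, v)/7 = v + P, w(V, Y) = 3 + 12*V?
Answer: -20196230305464833/38450263 ≈ -5.2526e+8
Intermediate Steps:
P = 422 (P = 2*211 = 422)
j(W, v) = 2954 + 7*v (j(W, v) = 7*(v + 422) = 7*(422 + v) = 2954 + 7*v)
T = 16296137739 (T = -91521*(-178059) = 16296137739)
473060/j(5, -225) + T/((-195179/w(524, 227))) = 473060/(2954 + 7*(-225)) + 16296137739/((-195179/(3 + 12*524))) = 473060/(2954 - 1575) + 16296137739/((-195179/(3 + 6288))) = 473060/1379 + 16296137739/((-195179/6291)) = 473060*(1/1379) + 16296137739/((-195179*1/6291)) = 67580/197 + 16296137739/(-195179/6291) = 67580/197 + 16296137739*(-6291/195179) = 67580/197 - 102519002516049/195179 = -20196230305464833/38450263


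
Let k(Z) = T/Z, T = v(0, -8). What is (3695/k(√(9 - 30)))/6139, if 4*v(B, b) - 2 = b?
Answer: -7390*I*√21/18417 ≈ -1.8388*I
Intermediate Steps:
v(B, b) = ½ + b/4
T = -3/2 (T = ½ + (¼)*(-8) = ½ - 2 = -3/2 ≈ -1.5000)
k(Z) = -3/(2*Z)
(3695/k(√(9 - 30)))/6139 = (3695/((-3/(2*√(9 - 30)))))/6139 = (3695/((-3*(-I*√21/21)/2)))*(1/6139) = (3695/((-(-1)*I*√21/14)))*(1/6139) = (3695/((I*√21/14)))*(1/6139) = (3695*(-2*I*√21/3))*(1/6139) = -7390*I*√21/3*(1/6139) = -7390*I*√21/18417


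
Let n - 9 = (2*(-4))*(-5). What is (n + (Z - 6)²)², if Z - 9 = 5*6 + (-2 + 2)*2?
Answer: 1295044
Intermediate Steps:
Z = 39 (Z = 9 + (5*6 + (-2 + 2)*2) = 9 + (30 + 0*2) = 9 + (30 + 0) = 9 + 30 = 39)
n = 49 (n = 9 + (2*(-4))*(-5) = 9 - 8*(-5) = 9 + 40 = 49)
(n + (Z - 6)²)² = (49 + (39 - 6)²)² = (49 + 33²)² = (49 + 1089)² = 1138² = 1295044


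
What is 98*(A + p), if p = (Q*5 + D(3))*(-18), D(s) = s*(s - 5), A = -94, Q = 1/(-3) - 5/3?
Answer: 19012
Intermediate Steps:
Q = -2 (Q = 1*(-1/3) - 5*1/3 = -1/3 - 5/3 = -2)
D(s) = s*(-5 + s)
p = 288 (p = (-2*5 + 3*(-5 + 3))*(-18) = (-10 + 3*(-2))*(-18) = (-10 - 6)*(-18) = -16*(-18) = 288)
98*(A + p) = 98*(-94 + 288) = 98*194 = 19012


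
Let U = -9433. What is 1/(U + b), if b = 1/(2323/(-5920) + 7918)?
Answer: -46872237/442145805701 ≈ -0.00010601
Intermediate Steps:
b = 5920/46872237 (b = 1/(2323*(-1/5920) + 7918) = 1/(-2323/5920 + 7918) = 1/(46872237/5920) = 5920/46872237 ≈ 0.00012630)
1/(U + b) = 1/(-9433 + 5920/46872237) = 1/(-442145805701/46872237) = -46872237/442145805701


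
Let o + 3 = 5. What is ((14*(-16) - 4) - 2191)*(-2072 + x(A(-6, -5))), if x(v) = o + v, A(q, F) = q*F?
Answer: 4934760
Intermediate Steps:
o = 2 (o = -3 + 5 = 2)
A(q, F) = F*q
x(v) = 2 + v
((14*(-16) - 4) - 2191)*(-2072 + x(A(-6, -5))) = ((14*(-16) - 4) - 2191)*(-2072 + (2 - 5*(-6))) = ((-224 - 4) - 2191)*(-2072 + (2 + 30)) = (-228 - 2191)*(-2072 + 32) = -2419*(-2040) = 4934760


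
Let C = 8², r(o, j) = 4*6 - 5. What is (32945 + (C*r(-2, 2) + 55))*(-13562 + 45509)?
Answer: 1093098552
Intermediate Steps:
r(o, j) = 19 (r(o, j) = 24 - 5 = 19)
C = 64
(32945 + (C*r(-2, 2) + 55))*(-13562 + 45509) = (32945 + (64*19 + 55))*(-13562 + 45509) = (32945 + (1216 + 55))*31947 = (32945 + 1271)*31947 = 34216*31947 = 1093098552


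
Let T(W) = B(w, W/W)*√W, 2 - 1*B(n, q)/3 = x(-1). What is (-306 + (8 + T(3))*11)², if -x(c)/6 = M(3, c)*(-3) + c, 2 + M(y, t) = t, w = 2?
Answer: 8215024 - 719400*√3 ≈ 6.9690e+6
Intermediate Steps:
M(y, t) = -2 + t
x(c) = -36 + 12*c (x(c) = -6*((-2 + c)*(-3) + c) = -6*((6 - 3*c) + c) = -6*(6 - 2*c) = -36 + 12*c)
B(n, q) = 150 (B(n, q) = 6 - 3*(-36 + 12*(-1)) = 6 - 3*(-36 - 12) = 6 - 3*(-48) = 6 + 144 = 150)
T(W) = 150*√W
(-306 + (8 + T(3))*11)² = (-306 + (8 + 150*√3)*11)² = (-306 + (88 + 1650*√3))² = (-218 + 1650*√3)²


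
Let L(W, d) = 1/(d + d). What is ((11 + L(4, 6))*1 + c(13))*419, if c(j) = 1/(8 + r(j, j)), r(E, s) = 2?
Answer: 281149/60 ≈ 4685.8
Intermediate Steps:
L(W, d) = 1/(2*d)
c(j) = 1/10 (c(j) = 1/(8 + 2) = 1/10)
((11 + L(4, 6))*1 + c(13))*419 = ((11 + (1/2)/6)*1 + 1/10)*419 = ((11 + (1/2)*(1/6))*1 + 1/10)*419 = ((11 + 1/12)*1 + 1/10)*419 = ((133/12)*1 + 1/10)*419 = (133/12 + 1/10)*419 = (671/60)*419 = 281149/60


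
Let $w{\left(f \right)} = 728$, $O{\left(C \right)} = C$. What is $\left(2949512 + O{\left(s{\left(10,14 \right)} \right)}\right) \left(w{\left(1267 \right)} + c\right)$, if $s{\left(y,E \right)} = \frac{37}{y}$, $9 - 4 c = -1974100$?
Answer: $\frac{58312544787297}{40} \approx 1.4578 \cdot 10^{12}$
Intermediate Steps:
$c = \frac{1974109}{4}$ ($c = \frac{9}{4} - -493525 = \frac{9}{4} + 493525 = \frac{1974109}{4} \approx 4.9353 \cdot 10^{5}$)
$\left(2949512 + O{\left(s{\left(10,14 \right)} \right)}\right) \left(w{\left(1267 \right)} + c\right) = \left(2949512 + \frac{37}{10}\right) \left(728 + \frac{1974109}{4}\right) = \left(2949512 + 37 \cdot \frac{1}{10}\right) \frac{1977021}{4} = \left(2949512 + \frac{37}{10}\right) \frac{1977021}{4} = \frac{29495157}{10} \cdot \frac{1977021}{4} = \frac{58312544787297}{40}$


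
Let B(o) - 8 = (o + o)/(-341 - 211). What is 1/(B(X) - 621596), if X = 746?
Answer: -138/85779517 ≈ -1.6088e-6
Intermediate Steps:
B(o) = 8 - o/276 (B(o) = 8 + (o + o)/(-341 - 211) = 8 + (2*o)/(-552) = 8 + (2*o)*(-1/552) = 8 - o/276)
1/(B(X) - 621596) = 1/((8 - 1/276*746) - 621596) = 1/((8 - 373/138) - 621596) = 1/(731/138 - 621596) = 1/(-85779517/138) = -138/85779517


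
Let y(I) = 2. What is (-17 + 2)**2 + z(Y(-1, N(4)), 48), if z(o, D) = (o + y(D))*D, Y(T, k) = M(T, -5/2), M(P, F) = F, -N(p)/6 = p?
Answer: 201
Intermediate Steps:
N(p) = -6*p
Y(T, k) = -5/2
z(o, D) = D*(2 + o) (z(o, D) = (o + 2)*D = (2 + o)*D = D*(2 + o))
(-17 + 2)**2 + z(Y(-1, N(4)), 48) = (-17 + 2)**2 + 48*(2 - 5/2) = (-15)**2 + 48*(-1/2) = 225 - 24 = 201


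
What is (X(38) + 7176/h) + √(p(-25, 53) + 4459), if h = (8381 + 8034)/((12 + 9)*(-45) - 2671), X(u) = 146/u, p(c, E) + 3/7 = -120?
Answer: -491821609/311885 + √212590/7 ≈ -1511.1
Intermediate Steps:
p(c, E) = -843/7 (p(c, E) = -3/7 - 120 = -843/7)
h = -16415/3616 (h = 16415/(21*(-45) - 2671) = 16415/(-945 - 2671) = 16415/(-3616) = 16415*(-1/3616) = -16415/3616 ≈ -4.5395)
(X(38) + 7176/h) + √(p(-25, 53) + 4459) = (146/38 + 7176/(-16415/3616)) + √(-843/7 + 4459) = (146*(1/38) + 7176*(-3616/16415)) + √(30370/7) = (73/19 - 25948416/16415) + √212590/7 = -491821609/311885 + √212590/7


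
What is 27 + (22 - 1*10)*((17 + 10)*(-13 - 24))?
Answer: -11961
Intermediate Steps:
27 + (22 - 1*10)*((17 + 10)*(-13 - 24)) = 27 + (22 - 10)*(27*(-37)) = 27 + 12*(-999) = 27 - 11988 = -11961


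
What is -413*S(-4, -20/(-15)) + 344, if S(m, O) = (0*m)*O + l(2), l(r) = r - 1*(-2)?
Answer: -1308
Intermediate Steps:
l(r) = 2 + r (l(r) = r + 2 = 2 + r)
S(m, O) = 4 (S(m, O) = (0*m)*O + (2 + 2) = 0*O + 4 = 0 + 4 = 4)
-413*S(-4, -20/(-15)) + 344 = -413*4 + 344 = -1652 + 344 = -1308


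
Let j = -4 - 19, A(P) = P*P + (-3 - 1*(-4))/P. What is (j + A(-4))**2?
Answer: 841/16 ≈ 52.563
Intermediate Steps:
A(P) = 1/P + P**2 (A(P) = P**2 + (-3 + 4)/P = P**2 + 1/P = 1/P + P**2)
j = -23
(j + A(-4))**2 = (-23 + (1 + (-4)**3)/(-4))**2 = (-23 - (1 - 64)/4)**2 = (-23 - 1/4*(-63))**2 = (-23 + 63/4)**2 = (-29/4)**2 = 841/16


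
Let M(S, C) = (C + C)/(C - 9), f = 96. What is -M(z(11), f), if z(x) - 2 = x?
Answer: -64/29 ≈ -2.2069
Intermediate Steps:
z(x) = 2 + x
M(S, C) = 2*C/(-9 + C) (M(S, C) = (2*C)/(-9 + C) = 2*C/(-9 + C))
-M(z(11), f) = -2*96/(-9 + 96) = -2*96/87 = -1*64/29 = -64/29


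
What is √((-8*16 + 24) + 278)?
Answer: √174 ≈ 13.191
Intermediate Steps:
√((-8*16 + 24) + 278) = √((-128 + 24) + 278) = √(-104 + 278) = √174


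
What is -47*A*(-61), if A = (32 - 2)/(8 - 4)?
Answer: 43005/2 ≈ 21503.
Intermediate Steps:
A = 15/2 (A = 30/4 = 30*(1/4) = 15/2 ≈ 7.5000)
-47*A*(-61) = -47*15/2*(-61) = -705/2*(-61) = 43005/2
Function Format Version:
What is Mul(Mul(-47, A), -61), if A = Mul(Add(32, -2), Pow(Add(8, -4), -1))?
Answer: Rational(43005, 2) ≈ 21503.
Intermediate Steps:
A = Rational(15, 2) (A = Mul(30, Pow(4, -1)) = Mul(30, Rational(1, 4)) = Rational(15, 2) ≈ 7.5000)
Mul(Mul(-47, A), -61) = Mul(Mul(-47, Rational(15, 2)), -61) = Mul(Rational(-705, 2), -61) = Rational(43005, 2)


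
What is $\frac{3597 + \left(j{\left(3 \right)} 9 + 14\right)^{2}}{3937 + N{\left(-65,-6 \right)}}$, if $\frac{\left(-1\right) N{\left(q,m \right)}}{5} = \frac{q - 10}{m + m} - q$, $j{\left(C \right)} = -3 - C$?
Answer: $\frac{20788}{14323} \approx 1.4514$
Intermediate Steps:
$N{\left(q,m \right)} = 5 q - \frac{5 \left(-10 + q\right)}{2 m}$ ($N{\left(q,m \right)} = - 5 \left(\frac{q - 10}{m + m} - q\right) = - 5 \left(\frac{-10 + q}{2 m} - q\right) = - 5 \left(- q + \frac{-10 + q}{2 m}\right) = 5 q - \frac{5 \left(-10 + q\right)}{2 m}$)
$\frac{3597 + \left(j{\left(3 \right)} 9 + 14\right)^{2}}{3937 + N{\left(-65,-6 \right)}} = \frac{3597 + \left(\left(-3 - 3\right) 9 + 14\right)^{2}}{3937 + \frac{5 \left(10 - -65 + 2 \left(-6\right) \left(-65\right)\right)}{2 \left(-6\right)}} = \frac{3597 + \left(\left(-3 - 3\right) 9 + 14\right)^{2}}{3937 + \frac{5}{2} \left(- \frac{1}{6}\right) \left(10 + 65 + 780\right)} = \frac{3597 + \left(\left(-6\right) 9 + 14\right)^{2}}{3937 + \frac{5}{2} \left(- \frac{1}{6}\right) 855} = \frac{3597 + \left(-54 + 14\right)^{2}}{3937 - \frac{1425}{4}} = \frac{3597 + \left(-40\right)^{2}}{\frac{14323}{4}} = \left(3597 + 1600\right) \frac{4}{14323} = 5197 \cdot \frac{4}{14323} = \frac{20788}{14323}$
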